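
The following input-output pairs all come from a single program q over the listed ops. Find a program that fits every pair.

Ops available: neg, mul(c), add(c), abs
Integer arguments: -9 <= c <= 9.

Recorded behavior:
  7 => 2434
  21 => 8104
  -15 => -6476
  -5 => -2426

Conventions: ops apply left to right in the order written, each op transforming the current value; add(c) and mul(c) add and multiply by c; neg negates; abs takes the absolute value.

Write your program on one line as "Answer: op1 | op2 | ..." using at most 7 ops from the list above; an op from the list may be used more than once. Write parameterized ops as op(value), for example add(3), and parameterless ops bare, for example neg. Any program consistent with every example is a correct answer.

neg | mul(9) | add(9) | mul(-5) | mul(9) | add(4)

Check, running the answer program on each example:
  7 -> -7 -> -63 -> -54 -> 270 -> 2430 -> 2434
  21 -> -21 -> -189 -> -180 -> 900 -> 8100 -> 8104
  -15 -> 15 -> 135 -> 144 -> -720 -> -6480 -> -6476
  -5 -> 5 -> 45 -> 54 -> -270 -> -2430 -> -2426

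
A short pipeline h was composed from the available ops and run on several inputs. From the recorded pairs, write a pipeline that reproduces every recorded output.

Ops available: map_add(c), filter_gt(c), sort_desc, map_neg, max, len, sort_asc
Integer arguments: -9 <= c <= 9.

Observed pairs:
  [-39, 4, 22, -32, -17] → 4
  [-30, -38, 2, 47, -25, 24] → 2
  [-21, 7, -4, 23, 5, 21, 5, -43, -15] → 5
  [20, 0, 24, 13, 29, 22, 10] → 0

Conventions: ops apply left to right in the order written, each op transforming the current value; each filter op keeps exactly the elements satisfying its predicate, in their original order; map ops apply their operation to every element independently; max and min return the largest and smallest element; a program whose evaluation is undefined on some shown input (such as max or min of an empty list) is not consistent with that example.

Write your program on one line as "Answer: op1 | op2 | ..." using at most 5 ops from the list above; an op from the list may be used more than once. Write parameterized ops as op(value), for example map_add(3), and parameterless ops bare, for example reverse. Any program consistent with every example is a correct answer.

map_neg | filter_gt(-7) | sort_asc | map_neg | max

Check, running the answer program on each example:
  [-39, 4, 22, -32, -17] -> [39, -4, -22, 32, 17] -> [39, -4, 32, 17] -> [-4, 17, 32, 39] -> [4, -17, -32, -39] -> 4
  [-30, -38, 2, 47, -25, 24] -> [30, 38, -2, -47, 25, -24] -> [30, 38, -2, 25] -> [-2, 25, 30, 38] -> [2, -25, -30, -38] -> 2
  [-21, 7, -4, 23, 5, 21, 5, -43, -15] -> [21, -7, 4, -23, -5, -21, -5, 43, 15] -> [21, 4, -5, -5, 43, 15] -> [-5, -5, 4, 15, 21, 43] -> [5, 5, -4, -15, -21, -43] -> 5
  [20, 0, 24, 13, 29, 22, 10] -> [-20, 0, -24, -13, -29, -22, -10] -> [0] -> [0] -> [0] -> 0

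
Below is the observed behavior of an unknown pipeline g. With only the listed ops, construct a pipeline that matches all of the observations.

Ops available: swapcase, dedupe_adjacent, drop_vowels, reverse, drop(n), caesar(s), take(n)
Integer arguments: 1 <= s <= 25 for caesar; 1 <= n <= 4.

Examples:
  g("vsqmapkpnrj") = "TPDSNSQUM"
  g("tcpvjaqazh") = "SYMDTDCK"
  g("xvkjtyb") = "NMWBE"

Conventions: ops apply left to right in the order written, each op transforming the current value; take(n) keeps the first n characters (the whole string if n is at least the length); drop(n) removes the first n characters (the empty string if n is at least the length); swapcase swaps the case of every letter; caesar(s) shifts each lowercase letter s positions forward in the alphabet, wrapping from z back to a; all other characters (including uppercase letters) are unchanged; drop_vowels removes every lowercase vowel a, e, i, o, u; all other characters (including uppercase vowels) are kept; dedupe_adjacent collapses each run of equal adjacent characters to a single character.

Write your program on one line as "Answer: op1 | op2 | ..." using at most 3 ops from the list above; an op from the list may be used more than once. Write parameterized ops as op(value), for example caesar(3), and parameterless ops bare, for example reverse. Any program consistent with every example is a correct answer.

caesar(3) | swapcase | drop(2)

Check, running the answer program on each example:
  "vsqmapkpnrj" -> "yvtpdsnsqum" -> "YVTPDSNSQUM" -> "TPDSNSQUM"
  "tcpvjaqazh" -> "wfsymdtdck" -> "WFSYMDTDCK" -> "SYMDTDCK"
  "xvkjtyb" -> "aynmwbe" -> "AYNMWBE" -> "NMWBE"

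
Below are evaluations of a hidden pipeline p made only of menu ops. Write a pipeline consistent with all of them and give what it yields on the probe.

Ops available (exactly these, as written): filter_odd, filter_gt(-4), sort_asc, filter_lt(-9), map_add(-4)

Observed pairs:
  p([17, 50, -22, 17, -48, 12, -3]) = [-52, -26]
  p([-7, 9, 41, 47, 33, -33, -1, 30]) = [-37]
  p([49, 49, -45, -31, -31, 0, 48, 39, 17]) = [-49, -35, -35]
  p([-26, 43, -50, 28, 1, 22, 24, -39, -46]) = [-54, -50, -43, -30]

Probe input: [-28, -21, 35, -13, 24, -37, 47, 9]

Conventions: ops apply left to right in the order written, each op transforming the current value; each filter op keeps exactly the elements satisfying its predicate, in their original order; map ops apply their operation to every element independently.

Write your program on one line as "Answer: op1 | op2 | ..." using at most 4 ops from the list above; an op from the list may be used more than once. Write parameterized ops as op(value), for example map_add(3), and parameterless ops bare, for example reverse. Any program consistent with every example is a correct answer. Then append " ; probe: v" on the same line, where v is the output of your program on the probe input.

sort_asc | filter_lt(-9) | map_add(-4) ; probe: [-41, -32, -25, -17]

Check, running the answer program on each example:
  [17, 50, -22, 17, -48, 12, -3] -> [-48, -22, -3, 12, 17, 17, 50] -> [-48, -22] -> [-52, -26]
  [-7, 9, 41, 47, 33, -33, -1, 30] -> [-33, -7, -1, 9, 30, 33, 41, 47] -> [-33] -> [-37]
  [49, 49, -45, -31, -31, 0, 48, 39, 17] -> [-45, -31, -31, 0, 17, 39, 48, 49, 49] -> [-45, -31, -31] -> [-49, -35, -35]
  [-26, 43, -50, 28, 1, 22, 24, -39, -46] -> [-50, -46, -39, -26, 1, 22, 24, 28, 43] -> [-50, -46, -39, -26] -> [-54, -50, -43, -30]
  probe: [-28, -21, 35, -13, 24, -37, 47, 9] -> [-37, -28, -21, -13, 9, 24, 35, 47] -> [-37, -28, -21, -13] -> [-41, -32, -25, -17]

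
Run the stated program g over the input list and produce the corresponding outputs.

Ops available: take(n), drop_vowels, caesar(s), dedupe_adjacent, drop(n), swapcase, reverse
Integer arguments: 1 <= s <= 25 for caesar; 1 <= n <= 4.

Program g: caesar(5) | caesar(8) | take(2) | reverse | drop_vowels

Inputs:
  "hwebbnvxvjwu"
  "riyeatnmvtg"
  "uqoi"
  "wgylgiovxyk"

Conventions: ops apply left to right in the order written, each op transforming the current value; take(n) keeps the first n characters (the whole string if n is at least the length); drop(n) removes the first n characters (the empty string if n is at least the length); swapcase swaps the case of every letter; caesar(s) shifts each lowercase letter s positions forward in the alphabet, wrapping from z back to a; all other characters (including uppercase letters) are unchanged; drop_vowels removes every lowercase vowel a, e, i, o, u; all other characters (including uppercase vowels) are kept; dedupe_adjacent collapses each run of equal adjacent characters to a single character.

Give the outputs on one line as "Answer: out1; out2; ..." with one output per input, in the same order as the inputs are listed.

"j"; "v"; "dh"; "tj"

Execution, op by op:
  "hwebbnvxvjwu" -> "mbjggsacaobz" -> "ujrooaikiwjh" -> "uj" -> "ju" -> "j"
  "riyeatnmvtg" -> "wndjfysrayl" -> "evlrngazigt" -> "ev" -> "ve" -> "v"
  "uqoi" -> "zvtn" -> "hdbv" -> "hd" -> "dh" -> "dh"
  "wgylgiovxyk" -> "bldqlntacdp" -> "jtlytvbiklx" -> "jt" -> "tj" -> "tj"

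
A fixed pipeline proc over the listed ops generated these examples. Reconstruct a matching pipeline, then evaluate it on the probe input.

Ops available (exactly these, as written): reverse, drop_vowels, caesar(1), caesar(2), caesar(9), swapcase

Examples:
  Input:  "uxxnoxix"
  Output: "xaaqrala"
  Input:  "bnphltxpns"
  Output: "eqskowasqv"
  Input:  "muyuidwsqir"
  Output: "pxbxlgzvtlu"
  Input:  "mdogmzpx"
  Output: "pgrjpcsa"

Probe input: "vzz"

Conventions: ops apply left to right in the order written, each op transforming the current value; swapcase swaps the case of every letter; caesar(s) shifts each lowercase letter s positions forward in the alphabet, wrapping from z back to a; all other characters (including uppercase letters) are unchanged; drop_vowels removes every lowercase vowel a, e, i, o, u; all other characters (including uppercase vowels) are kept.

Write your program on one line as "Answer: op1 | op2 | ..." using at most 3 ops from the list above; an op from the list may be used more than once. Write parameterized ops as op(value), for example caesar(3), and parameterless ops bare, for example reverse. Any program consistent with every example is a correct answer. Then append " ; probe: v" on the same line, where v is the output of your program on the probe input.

caesar(2) | caesar(1) ; probe: "ycc"

Check, running the answer program on each example:
  "uxxnoxix" -> "wzzpqzkz" -> "xaaqrala"
  "bnphltxpns" -> "dprjnvzrpu" -> "eqskowasqv"
  "muyuidwsqir" -> "owawkfyuskt" -> "pxbxlgzvtlu"
  "mdogmzpx" -> "ofqiobrz" -> "pgrjpcsa"
  probe: "vzz" -> "xbb" -> "ycc"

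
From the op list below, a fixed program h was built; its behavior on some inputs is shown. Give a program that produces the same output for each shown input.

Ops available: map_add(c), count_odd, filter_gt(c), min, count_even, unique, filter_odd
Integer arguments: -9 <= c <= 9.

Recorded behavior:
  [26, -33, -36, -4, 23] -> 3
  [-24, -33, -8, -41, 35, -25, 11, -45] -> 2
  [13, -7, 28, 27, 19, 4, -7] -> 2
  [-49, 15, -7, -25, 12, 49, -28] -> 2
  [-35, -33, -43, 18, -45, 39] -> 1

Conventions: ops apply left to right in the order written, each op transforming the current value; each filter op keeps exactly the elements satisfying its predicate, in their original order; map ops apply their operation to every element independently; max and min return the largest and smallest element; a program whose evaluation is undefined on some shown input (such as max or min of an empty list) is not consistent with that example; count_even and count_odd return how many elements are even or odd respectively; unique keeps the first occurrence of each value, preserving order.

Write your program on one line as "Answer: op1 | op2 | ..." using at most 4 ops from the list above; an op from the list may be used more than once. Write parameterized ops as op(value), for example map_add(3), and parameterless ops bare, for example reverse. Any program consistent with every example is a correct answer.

unique | map_add(-7) | count_odd

Check, running the answer program on each example:
  [26, -33, -36, -4, 23] -> [26, -33, -36, -4, 23] -> [19, -40, -43, -11, 16] -> 3
  [-24, -33, -8, -41, 35, -25, 11, -45] -> [-24, -33, -8, -41, 35, -25, 11, -45] -> [-31, -40, -15, -48, 28, -32, 4, -52] -> 2
  [13, -7, 28, 27, 19, 4, -7] -> [13, -7, 28, 27, 19, 4] -> [6, -14, 21, 20, 12, -3] -> 2
  [-49, 15, -7, -25, 12, 49, -28] -> [-49, 15, -7, -25, 12, 49, -28] -> [-56, 8, -14, -32, 5, 42, -35] -> 2
  [-35, -33, -43, 18, -45, 39] -> [-35, -33, -43, 18, -45, 39] -> [-42, -40, -50, 11, -52, 32] -> 1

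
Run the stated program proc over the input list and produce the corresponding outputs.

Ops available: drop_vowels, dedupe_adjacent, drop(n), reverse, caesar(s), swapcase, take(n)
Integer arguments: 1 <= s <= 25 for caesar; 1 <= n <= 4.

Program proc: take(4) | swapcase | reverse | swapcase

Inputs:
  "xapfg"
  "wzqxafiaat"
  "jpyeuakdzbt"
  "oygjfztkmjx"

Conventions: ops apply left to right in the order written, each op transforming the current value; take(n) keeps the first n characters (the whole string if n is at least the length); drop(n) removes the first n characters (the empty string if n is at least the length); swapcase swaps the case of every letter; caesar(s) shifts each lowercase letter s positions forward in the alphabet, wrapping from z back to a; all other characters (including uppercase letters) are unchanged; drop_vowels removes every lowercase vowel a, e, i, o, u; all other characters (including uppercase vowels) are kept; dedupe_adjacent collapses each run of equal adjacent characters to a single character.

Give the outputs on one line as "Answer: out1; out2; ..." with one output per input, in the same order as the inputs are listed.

Execution, op by op:
  "xapfg" -> "xapf" -> "XAPF" -> "FPAX" -> "fpax"
  "wzqxafiaat" -> "wzqx" -> "WZQX" -> "XQZW" -> "xqzw"
  "jpyeuakdzbt" -> "jpye" -> "JPYE" -> "EYPJ" -> "eypj"
  "oygjfztkmjx" -> "oygj" -> "OYGJ" -> "JGYO" -> "jgyo"

"fpax"; "xqzw"; "eypj"; "jgyo"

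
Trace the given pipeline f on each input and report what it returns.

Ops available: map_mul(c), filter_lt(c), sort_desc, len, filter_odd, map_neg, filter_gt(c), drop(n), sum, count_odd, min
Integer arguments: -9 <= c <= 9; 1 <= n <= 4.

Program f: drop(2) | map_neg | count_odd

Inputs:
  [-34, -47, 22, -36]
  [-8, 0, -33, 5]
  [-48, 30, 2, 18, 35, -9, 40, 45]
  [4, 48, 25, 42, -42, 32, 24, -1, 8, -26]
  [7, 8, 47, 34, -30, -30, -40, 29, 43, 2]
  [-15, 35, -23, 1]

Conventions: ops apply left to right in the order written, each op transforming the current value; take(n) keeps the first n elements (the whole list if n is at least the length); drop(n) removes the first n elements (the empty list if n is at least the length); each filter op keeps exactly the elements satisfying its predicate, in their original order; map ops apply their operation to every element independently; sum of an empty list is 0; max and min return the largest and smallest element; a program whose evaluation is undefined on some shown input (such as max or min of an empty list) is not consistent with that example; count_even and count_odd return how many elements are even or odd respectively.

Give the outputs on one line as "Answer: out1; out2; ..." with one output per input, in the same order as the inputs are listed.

Execution, op by op:
  [-34, -47, 22, -36] -> [22, -36] -> [-22, 36] -> 0
  [-8, 0, -33, 5] -> [-33, 5] -> [33, -5] -> 2
  [-48, 30, 2, 18, 35, -9, 40, 45] -> [2, 18, 35, -9, 40, 45] -> [-2, -18, -35, 9, -40, -45] -> 3
  [4, 48, 25, 42, -42, 32, 24, -1, 8, -26] -> [25, 42, -42, 32, 24, -1, 8, -26] -> [-25, -42, 42, -32, -24, 1, -8, 26] -> 2
  [7, 8, 47, 34, -30, -30, -40, 29, 43, 2] -> [47, 34, -30, -30, -40, 29, 43, 2] -> [-47, -34, 30, 30, 40, -29, -43, -2] -> 3
  [-15, 35, -23, 1] -> [-23, 1] -> [23, -1] -> 2

0; 2; 3; 2; 3; 2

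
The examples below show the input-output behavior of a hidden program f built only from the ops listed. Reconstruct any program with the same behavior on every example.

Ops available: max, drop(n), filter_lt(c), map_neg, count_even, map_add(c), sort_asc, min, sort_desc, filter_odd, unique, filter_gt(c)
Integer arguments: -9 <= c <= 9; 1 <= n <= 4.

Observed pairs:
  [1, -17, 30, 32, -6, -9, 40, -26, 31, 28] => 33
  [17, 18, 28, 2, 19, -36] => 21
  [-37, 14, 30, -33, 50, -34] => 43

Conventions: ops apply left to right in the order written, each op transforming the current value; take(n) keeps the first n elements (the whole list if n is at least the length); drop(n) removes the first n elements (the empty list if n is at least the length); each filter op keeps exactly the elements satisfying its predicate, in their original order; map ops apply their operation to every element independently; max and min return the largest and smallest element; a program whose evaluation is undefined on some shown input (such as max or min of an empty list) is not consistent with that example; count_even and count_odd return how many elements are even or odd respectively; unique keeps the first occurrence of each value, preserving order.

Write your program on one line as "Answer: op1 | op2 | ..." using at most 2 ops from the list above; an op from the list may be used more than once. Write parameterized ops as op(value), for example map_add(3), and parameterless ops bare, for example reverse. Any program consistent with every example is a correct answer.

map_add(-7) | max

Check, running the answer program on each example:
  [1, -17, 30, 32, -6, -9, 40, -26, 31, 28] -> [-6, -24, 23, 25, -13, -16, 33, -33, 24, 21] -> 33
  [17, 18, 28, 2, 19, -36] -> [10, 11, 21, -5, 12, -43] -> 21
  [-37, 14, 30, -33, 50, -34] -> [-44, 7, 23, -40, 43, -41] -> 43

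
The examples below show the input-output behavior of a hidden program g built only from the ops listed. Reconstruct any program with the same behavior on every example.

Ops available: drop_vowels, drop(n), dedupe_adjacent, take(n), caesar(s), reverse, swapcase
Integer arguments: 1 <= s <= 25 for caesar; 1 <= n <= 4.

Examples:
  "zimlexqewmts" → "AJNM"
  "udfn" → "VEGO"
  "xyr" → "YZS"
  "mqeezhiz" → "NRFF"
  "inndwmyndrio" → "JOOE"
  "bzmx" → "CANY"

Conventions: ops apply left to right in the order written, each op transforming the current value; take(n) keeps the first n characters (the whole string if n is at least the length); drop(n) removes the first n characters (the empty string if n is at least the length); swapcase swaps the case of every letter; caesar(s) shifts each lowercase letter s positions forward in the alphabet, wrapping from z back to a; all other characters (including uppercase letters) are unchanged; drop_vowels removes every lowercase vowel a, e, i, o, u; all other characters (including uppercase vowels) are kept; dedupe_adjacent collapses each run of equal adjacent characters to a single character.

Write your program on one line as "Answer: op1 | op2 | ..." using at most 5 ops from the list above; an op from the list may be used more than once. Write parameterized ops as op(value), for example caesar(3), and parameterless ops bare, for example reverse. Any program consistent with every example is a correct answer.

take(4) | caesar(12) | caesar(15) | swapcase

Check, running the answer program on each example:
  "zimlexqewmts" -> "ziml" -> "luyx" -> "ajnm" -> "AJNM"
  "udfn" -> "udfn" -> "gprz" -> "vego" -> "VEGO"
  "xyr" -> "xyr" -> "jkd" -> "yzs" -> "YZS"
  "mqeezhiz" -> "mqee" -> "ycqq" -> "nrff" -> "NRFF"
  "inndwmyndrio" -> "innd" -> "uzzp" -> "jooe" -> "JOOE"
  "bzmx" -> "bzmx" -> "nlyj" -> "cany" -> "CANY"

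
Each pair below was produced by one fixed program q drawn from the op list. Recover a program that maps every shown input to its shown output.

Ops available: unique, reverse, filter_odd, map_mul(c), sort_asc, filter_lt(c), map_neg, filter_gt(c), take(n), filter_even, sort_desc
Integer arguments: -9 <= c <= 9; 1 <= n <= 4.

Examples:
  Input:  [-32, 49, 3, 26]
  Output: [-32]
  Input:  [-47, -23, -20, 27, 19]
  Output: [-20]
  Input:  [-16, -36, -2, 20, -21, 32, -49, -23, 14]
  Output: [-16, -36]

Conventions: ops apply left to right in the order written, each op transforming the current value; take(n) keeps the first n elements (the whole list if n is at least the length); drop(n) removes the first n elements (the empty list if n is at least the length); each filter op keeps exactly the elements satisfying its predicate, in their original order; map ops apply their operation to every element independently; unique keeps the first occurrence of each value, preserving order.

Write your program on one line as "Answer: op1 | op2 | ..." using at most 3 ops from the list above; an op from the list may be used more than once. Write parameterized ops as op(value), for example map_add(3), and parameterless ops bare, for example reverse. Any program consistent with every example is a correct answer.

filter_lt(-8) | filter_even

Check, running the answer program on each example:
  [-32, 49, 3, 26] -> [-32] -> [-32]
  [-47, -23, -20, 27, 19] -> [-47, -23, -20] -> [-20]
  [-16, -36, -2, 20, -21, 32, -49, -23, 14] -> [-16, -36, -21, -49, -23] -> [-16, -36]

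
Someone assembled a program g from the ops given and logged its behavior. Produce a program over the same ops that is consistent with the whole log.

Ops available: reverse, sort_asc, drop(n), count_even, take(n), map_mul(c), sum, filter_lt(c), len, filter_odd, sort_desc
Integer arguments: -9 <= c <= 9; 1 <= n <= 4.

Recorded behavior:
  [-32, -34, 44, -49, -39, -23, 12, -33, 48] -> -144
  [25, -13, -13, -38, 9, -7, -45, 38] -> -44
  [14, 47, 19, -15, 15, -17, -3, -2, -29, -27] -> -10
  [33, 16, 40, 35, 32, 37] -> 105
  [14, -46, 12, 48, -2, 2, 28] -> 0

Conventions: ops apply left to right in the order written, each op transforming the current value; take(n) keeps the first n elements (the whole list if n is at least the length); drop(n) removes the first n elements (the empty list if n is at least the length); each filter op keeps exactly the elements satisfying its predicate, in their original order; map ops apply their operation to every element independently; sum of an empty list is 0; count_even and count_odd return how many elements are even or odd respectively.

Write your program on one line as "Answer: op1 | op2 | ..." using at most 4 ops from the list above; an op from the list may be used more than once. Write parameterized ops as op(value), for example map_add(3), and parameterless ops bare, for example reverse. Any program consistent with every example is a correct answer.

filter_odd | sort_asc | sum

Check, running the answer program on each example:
  [-32, -34, 44, -49, -39, -23, 12, -33, 48] -> [-49, -39, -23, -33] -> [-49, -39, -33, -23] -> -144
  [25, -13, -13, -38, 9, -7, -45, 38] -> [25, -13, -13, 9, -7, -45] -> [-45, -13, -13, -7, 9, 25] -> -44
  [14, 47, 19, -15, 15, -17, -3, -2, -29, -27] -> [47, 19, -15, 15, -17, -3, -29, -27] -> [-29, -27, -17, -15, -3, 15, 19, 47] -> -10
  [33, 16, 40, 35, 32, 37] -> [33, 35, 37] -> [33, 35, 37] -> 105
  [14, -46, 12, 48, -2, 2, 28] -> [] -> [] -> 0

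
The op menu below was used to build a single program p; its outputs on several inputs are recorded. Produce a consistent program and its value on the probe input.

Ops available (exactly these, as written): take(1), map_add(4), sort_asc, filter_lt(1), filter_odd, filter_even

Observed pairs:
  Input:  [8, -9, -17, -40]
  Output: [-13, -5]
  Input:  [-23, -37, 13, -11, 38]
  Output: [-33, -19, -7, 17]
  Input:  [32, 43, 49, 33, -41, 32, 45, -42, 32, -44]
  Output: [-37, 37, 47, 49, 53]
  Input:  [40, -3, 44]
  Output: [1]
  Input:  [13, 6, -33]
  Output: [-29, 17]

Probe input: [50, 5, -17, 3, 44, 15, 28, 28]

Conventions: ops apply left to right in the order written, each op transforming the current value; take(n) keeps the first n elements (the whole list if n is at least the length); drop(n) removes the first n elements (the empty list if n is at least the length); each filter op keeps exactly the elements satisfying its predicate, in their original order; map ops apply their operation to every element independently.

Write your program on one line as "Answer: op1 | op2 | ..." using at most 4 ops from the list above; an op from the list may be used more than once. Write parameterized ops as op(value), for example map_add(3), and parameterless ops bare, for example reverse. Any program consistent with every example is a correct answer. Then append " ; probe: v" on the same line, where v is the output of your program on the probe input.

filter_odd | map_add(4) | sort_asc ; probe: [-13, 7, 9, 19]

Check, running the answer program on each example:
  [8, -9, -17, -40] -> [-9, -17] -> [-5, -13] -> [-13, -5]
  [-23, -37, 13, -11, 38] -> [-23, -37, 13, -11] -> [-19, -33, 17, -7] -> [-33, -19, -7, 17]
  [32, 43, 49, 33, -41, 32, 45, -42, 32, -44] -> [43, 49, 33, -41, 45] -> [47, 53, 37, -37, 49] -> [-37, 37, 47, 49, 53]
  [40, -3, 44] -> [-3] -> [1] -> [1]
  [13, 6, -33] -> [13, -33] -> [17, -29] -> [-29, 17]
  probe: [50, 5, -17, 3, 44, 15, 28, 28] -> [5, -17, 3, 15] -> [9, -13, 7, 19] -> [-13, 7, 9, 19]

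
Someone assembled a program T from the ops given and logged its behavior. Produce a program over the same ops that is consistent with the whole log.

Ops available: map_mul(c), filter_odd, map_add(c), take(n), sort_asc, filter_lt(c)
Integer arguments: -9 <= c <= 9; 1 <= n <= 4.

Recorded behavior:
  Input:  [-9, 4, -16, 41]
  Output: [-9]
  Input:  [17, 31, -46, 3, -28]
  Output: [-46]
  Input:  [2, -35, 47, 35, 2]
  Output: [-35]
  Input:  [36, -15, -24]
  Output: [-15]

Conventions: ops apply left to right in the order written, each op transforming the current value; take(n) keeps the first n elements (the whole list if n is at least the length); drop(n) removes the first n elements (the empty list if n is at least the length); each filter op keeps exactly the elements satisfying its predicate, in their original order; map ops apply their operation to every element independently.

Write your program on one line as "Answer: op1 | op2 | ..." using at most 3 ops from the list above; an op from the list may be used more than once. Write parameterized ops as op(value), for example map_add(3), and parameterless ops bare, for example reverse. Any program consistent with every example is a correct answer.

filter_lt(-1) | take(1)

Check, running the answer program on each example:
  [-9, 4, -16, 41] -> [-9, -16] -> [-9]
  [17, 31, -46, 3, -28] -> [-46, -28] -> [-46]
  [2, -35, 47, 35, 2] -> [-35] -> [-35]
  [36, -15, -24] -> [-15, -24] -> [-15]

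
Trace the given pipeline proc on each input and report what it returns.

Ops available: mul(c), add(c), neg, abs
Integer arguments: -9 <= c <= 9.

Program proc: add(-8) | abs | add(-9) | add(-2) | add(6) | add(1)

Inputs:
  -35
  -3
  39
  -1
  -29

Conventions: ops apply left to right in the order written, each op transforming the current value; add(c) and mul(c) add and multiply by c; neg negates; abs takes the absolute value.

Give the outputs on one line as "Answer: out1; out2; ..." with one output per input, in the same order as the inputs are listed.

39; 7; 27; 5; 33

Execution, op by op:
  -35 -> -43 -> 43 -> 34 -> 32 -> 38 -> 39
  -3 -> -11 -> 11 -> 2 -> 0 -> 6 -> 7
  39 -> 31 -> 31 -> 22 -> 20 -> 26 -> 27
  -1 -> -9 -> 9 -> 0 -> -2 -> 4 -> 5
  -29 -> -37 -> 37 -> 28 -> 26 -> 32 -> 33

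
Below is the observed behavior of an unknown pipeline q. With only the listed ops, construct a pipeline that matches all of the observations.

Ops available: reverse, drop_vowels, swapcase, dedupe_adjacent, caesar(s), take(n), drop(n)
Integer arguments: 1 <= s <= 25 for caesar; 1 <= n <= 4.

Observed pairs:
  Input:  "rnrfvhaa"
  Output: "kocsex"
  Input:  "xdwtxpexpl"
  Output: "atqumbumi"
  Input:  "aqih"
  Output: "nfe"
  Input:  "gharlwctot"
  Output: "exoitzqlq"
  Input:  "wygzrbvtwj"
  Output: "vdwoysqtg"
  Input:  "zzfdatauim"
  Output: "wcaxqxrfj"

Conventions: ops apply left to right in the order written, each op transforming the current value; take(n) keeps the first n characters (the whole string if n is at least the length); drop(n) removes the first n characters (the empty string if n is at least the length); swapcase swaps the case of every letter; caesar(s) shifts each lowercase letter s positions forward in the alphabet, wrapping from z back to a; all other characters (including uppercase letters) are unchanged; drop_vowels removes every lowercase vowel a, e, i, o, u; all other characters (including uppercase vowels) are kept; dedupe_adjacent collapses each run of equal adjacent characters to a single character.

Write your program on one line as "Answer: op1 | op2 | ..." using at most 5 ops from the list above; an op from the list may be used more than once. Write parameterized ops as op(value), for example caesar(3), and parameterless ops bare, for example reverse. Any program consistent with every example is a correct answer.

drop(1) | dedupe_adjacent | caesar(13) | caesar(10)

Check, running the answer program on each example:
  "rnrfvhaa" -> "nrfvhaa" -> "nrfvha" -> "aesiun" -> "kocsex"
  "xdwtxpexpl" -> "dwtxpexpl" -> "dwtxpexpl" -> "qjgkcrkcy" -> "atqumbumi"
  "aqih" -> "qih" -> "qih" -> "dvu" -> "nfe"
  "gharlwctot" -> "harlwctot" -> "harlwctot" -> "uneyjpgbg" -> "exoitzqlq"
  "wygzrbvtwj" -> "ygzrbvtwj" -> "ygzrbvtwj" -> "ltmeoigjw" -> "vdwoysqtg"
  "zzfdatauim" -> "zfdatauim" -> "zfdatauim" -> "msqngnhvz" -> "wcaxqxrfj"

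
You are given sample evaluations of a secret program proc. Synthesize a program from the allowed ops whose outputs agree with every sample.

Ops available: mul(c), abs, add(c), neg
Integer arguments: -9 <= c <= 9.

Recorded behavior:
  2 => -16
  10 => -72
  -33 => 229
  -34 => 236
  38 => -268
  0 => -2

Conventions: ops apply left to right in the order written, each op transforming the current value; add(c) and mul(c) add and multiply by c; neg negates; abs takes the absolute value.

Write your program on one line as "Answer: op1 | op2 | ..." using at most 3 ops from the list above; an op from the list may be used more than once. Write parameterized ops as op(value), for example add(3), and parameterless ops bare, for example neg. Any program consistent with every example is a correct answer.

mul(-7) | add(-2)

Check, running the answer program on each example:
  2 -> -14 -> -16
  10 -> -70 -> -72
  -33 -> 231 -> 229
  -34 -> 238 -> 236
  38 -> -266 -> -268
  0 -> 0 -> -2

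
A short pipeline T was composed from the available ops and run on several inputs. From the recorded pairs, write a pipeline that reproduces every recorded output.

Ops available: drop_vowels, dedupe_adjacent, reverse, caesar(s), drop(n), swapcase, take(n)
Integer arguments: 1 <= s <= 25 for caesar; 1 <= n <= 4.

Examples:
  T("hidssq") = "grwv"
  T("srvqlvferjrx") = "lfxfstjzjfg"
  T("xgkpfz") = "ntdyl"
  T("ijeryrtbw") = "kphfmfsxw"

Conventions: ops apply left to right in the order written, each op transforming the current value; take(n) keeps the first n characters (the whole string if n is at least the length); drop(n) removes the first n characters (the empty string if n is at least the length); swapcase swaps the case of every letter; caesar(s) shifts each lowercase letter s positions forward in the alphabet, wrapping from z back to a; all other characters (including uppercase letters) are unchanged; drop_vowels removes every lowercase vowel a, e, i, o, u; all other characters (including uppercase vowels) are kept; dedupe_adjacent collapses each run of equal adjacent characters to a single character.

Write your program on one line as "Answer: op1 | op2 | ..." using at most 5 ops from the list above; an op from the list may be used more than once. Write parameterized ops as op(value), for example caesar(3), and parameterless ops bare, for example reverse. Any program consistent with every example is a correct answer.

caesar(2) | reverse | caesar(12) | dedupe_adjacent | drop_vowels

Check, running the answer program on each example:
  "hidssq" -> "jkfuus" -> "suufkj" -> "eggrwv" -> "egrwv" -> "grwv"
  "srvqlvferjrx" -> "utxsnxhgtltz" -> "ztltghxnsxtu" -> "lfxfstjzejfg" -> "lfxfstjzejfg" -> "lfxfstjzjfg"
  "xgkpfz" -> "zimrhb" -> "bhrmiz" -> "ntdyul" -> "ntdyul" -> "ntdyl"
  "ijeryrtbw" -> "klgtatvdy" -> "ydvtatglk" -> "kphfmfsxw" -> "kphfmfsxw" -> "kphfmfsxw"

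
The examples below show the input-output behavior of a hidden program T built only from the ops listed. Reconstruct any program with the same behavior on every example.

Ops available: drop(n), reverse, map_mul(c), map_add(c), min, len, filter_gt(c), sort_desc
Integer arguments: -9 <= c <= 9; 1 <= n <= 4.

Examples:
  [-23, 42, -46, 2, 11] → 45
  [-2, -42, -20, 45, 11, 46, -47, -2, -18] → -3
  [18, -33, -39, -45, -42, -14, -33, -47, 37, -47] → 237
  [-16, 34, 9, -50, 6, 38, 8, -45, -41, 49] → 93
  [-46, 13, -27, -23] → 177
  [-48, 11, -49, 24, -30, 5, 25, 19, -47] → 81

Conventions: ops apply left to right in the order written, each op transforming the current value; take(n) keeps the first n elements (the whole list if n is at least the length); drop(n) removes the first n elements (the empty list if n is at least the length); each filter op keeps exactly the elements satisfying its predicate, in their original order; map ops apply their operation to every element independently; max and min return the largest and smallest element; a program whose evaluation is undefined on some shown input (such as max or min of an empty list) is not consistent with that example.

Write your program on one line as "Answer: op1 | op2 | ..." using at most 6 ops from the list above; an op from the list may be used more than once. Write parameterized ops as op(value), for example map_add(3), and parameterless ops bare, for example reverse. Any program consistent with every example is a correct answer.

map_mul(4) | filter_gt(-9) | map_add(7) | sort_desc | map_mul(3) | min

Check, running the answer program on each example:
  [-23, 42, -46, 2, 11] -> [-92, 168, -184, 8, 44] -> [168, 8, 44] -> [175, 15, 51] -> [175, 51, 15] -> [525, 153, 45] -> 45
  [-2, -42, -20, 45, 11, 46, -47, -2, -18] -> [-8, -168, -80, 180, 44, 184, -188, -8, -72] -> [-8, 180, 44, 184, -8] -> [-1, 187, 51, 191, -1] -> [191, 187, 51, -1, -1] -> [573, 561, 153, -3, -3] -> -3
  [18, -33, -39, -45, -42, -14, -33, -47, 37, -47] -> [72, -132, -156, -180, -168, -56, -132, -188, 148, -188] -> [72, 148] -> [79, 155] -> [155, 79] -> [465, 237] -> 237
  [-16, 34, 9, -50, 6, 38, 8, -45, -41, 49] -> [-64, 136, 36, -200, 24, 152, 32, -180, -164, 196] -> [136, 36, 24, 152, 32, 196] -> [143, 43, 31, 159, 39, 203] -> [203, 159, 143, 43, 39, 31] -> [609, 477, 429, 129, 117, 93] -> 93
  [-46, 13, -27, -23] -> [-184, 52, -108, -92] -> [52] -> [59] -> [59] -> [177] -> 177
  [-48, 11, -49, 24, -30, 5, 25, 19, -47] -> [-192, 44, -196, 96, -120, 20, 100, 76, -188] -> [44, 96, 20, 100, 76] -> [51, 103, 27, 107, 83] -> [107, 103, 83, 51, 27] -> [321, 309, 249, 153, 81] -> 81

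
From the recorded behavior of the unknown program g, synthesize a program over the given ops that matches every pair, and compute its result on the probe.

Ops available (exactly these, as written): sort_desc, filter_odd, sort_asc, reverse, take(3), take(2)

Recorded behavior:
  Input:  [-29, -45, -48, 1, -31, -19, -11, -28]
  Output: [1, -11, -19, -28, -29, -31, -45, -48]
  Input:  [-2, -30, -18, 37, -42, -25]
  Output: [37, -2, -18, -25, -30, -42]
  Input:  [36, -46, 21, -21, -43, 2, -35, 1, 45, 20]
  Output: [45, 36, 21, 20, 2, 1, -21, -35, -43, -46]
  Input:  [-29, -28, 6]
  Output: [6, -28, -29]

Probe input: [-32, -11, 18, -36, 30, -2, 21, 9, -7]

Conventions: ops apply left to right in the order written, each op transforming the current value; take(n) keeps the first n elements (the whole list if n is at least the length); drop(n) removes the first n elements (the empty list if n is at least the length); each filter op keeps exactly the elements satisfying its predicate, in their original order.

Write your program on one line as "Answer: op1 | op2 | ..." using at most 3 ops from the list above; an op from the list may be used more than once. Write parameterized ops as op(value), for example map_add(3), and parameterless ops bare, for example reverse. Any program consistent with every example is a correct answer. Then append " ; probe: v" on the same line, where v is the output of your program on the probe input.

sort_asc | reverse ; probe: [30, 21, 18, 9, -2, -7, -11, -32, -36]

Check, running the answer program on each example:
  [-29, -45, -48, 1, -31, -19, -11, -28] -> [-48, -45, -31, -29, -28, -19, -11, 1] -> [1, -11, -19, -28, -29, -31, -45, -48]
  [-2, -30, -18, 37, -42, -25] -> [-42, -30, -25, -18, -2, 37] -> [37, -2, -18, -25, -30, -42]
  [36, -46, 21, -21, -43, 2, -35, 1, 45, 20] -> [-46, -43, -35, -21, 1, 2, 20, 21, 36, 45] -> [45, 36, 21, 20, 2, 1, -21, -35, -43, -46]
  [-29, -28, 6] -> [-29, -28, 6] -> [6, -28, -29]
  probe: [-32, -11, 18, -36, 30, -2, 21, 9, -7] -> [-36, -32, -11, -7, -2, 9, 18, 21, 30] -> [30, 21, 18, 9, -2, -7, -11, -32, -36]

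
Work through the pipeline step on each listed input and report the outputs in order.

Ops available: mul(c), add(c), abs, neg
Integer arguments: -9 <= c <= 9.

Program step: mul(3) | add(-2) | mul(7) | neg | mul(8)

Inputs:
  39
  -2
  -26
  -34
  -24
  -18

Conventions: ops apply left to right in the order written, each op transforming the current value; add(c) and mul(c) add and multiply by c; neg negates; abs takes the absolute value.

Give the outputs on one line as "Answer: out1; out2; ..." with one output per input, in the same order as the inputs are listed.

-6440; 448; 4480; 5824; 4144; 3136

Execution, op by op:
  39 -> 117 -> 115 -> 805 -> -805 -> -6440
  -2 -> -6 -> -8 -> -56 -> 56 -> 448
  -26 -> -78 -> -80 -> -560 -> 560 -> 4480
  -34 -> -102 -> -104 -> -728 -> 728 -> 5824
  -24 -> -72 -> -74 -> -518 -> 518 -> 4144
  -18 -> -54 -> -56 -> -392 -> 392 -> 3136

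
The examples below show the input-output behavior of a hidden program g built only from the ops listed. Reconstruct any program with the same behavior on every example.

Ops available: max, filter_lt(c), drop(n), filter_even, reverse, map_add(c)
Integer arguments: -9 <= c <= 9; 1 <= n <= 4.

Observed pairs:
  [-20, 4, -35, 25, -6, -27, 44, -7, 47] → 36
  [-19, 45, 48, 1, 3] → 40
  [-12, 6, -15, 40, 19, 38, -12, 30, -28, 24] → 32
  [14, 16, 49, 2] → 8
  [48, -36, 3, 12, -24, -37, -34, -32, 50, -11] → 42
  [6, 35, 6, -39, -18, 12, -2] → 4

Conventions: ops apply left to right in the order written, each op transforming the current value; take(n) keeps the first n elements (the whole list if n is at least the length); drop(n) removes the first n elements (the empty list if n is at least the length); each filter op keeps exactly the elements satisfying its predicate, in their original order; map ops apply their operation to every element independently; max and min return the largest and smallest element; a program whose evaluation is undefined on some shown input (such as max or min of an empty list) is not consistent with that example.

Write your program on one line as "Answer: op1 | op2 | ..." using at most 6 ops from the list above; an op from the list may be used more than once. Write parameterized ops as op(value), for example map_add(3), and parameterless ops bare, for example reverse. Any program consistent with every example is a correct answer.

reverse | map_add(-8) | reverse | filter_even | max

Check, running the answer program on each example:
  [-20, 4, -35, 25, -6, -27, 44, -7, 47] -> [47, -7, 44, -27, -6, 25, -35, 4, -20] -> [39, -15, 36, -35, -14, 17, -43, -4, -28] -> [-28, -4, -43, 17, -14, -35, 36, -15, 39] -> [-28, -4, -14, 36] -> 36
  [-19, 45, 48, 1, 3] -> [3, 1, 48, 45, -19] -> [-5, -7, 40, 37, -27] -> [-27, 37, 40, -7, -5] -> [40] -> 40
  [-12, 6, -15, 40, 19, 38, -12, 30, -28, 24] -> [24, -28, 30, -12, 38, 19, 40, -15, 6, -12] -> [16, -36, 22, -20, 30, 11, 32, -23, -2, -20] -> [-20, -2, -23, 32, 11, 30, -20, 22, -36, 16] -> [-20, -2, 32, 30, -20, 22, -36, 16] -> 32
  [14, 16, 49, 2] -> [2, 49, 16, 14] -> [-6, 41, 8, 6] -> [6, 8, 41, -6] -> [6, 8, -6] -> 8
  [48, -36, 3, 12, -24, -37, -34, -32, 50, -11] -> [-11, 50, -32, -34, -37, -24, 12, 3, -36, 48] -> [-19, 42, -40, -42, -45, -32, 4, -5, -44, 40] -> [40, -44, -5, 4, -32, -45, -42, -40, 42, -19] -> [40, -44, 4, -32, -42, -40, 42] -> 42
  [6, 35, 6, -39, -18, 12, -2] -> [-2, 12, -18, -39, 6, 35, 6] -> [-10, 4, -26, -47, -2, 27, -2] -> [-2, 27, -2, -47, -26, 4, -10] -> [-2, -2, -26, 4, -10] -> 4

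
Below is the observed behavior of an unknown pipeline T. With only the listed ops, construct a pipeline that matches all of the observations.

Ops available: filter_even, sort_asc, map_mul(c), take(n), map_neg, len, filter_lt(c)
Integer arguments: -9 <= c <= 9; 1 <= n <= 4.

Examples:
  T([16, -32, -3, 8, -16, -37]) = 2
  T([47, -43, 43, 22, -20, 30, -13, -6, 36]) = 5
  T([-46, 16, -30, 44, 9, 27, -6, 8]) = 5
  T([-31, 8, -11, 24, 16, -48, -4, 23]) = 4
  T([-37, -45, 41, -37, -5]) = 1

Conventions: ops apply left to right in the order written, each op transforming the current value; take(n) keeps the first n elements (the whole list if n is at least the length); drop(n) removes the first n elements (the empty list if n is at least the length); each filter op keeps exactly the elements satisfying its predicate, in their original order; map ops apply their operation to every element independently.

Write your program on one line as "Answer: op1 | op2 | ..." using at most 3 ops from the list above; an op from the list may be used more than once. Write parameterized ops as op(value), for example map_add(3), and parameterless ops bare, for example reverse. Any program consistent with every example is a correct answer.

map_mul(-2) | filter_lt(-8) | len

Check, running the answer program on each example:
  [16, -32, -3, 8, -16, -37] -> [-32, 64, 6, -16, 32, 74] -> [-32, -16] -> 2
  [47, -43, 43, 22, -20, 30, -13, -6, 36] -> [-94, 86, -86, -44, 40, -60, 26, 12, -72] -> [-94, -86, -44, -60, -72] -> 5
  [-46, 16, -30, 44, 9, 27, -6, 8] -> [92, -32, 60, -88, -18, -54, 12, -16] -> [-32, -88, -18, -54, -16] -> 5
  [-31, 8, -11, 24, 16, -48, -4, 23] -> [62, -16, 22, -48, -32, 96, 8, -46] -> [-16, -48, -32, -46] -> 4
  [-37, -45, 41, -37, -5] -> [74, 90, -82, 74, 10] -> [-82] -> 1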